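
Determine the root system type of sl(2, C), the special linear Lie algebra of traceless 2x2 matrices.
A_1 (sl(2))

This is sl(2), which has dimension 2^2 - 1 = 3 and rank 2 - 1 = 1 (a Cartan subalgebra is the diagonal traceless matrices). In the classification of classical Lie algebras, the special linear algebra sl(n+1) has type A_n; here n = 1, so the Dynkin diagram is a chain of 1 nodes with single edges (A_1). Hence the type is A_1.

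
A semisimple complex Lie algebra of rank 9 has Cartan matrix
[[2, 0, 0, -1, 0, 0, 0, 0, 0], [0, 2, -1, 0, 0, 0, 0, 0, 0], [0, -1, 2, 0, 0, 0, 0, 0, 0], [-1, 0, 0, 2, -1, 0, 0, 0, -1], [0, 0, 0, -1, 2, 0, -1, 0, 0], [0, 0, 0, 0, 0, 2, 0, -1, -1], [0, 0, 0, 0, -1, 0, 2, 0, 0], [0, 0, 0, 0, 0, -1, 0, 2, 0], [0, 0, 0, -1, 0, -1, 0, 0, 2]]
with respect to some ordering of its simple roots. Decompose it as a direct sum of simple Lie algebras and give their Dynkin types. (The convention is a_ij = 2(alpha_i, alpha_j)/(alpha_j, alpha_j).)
A_2 (sl(3)) ⊕ E_7

The diagram associated to this matrix has two connected components: the simple roots {alpha_2, alpha_3} form a chain of 2 nodes with single edges (A_2), and {alpha_1, alpha_4, alpha_5, alpha_6, alpha_7, alpha_8, alpha_9} form a chain of 6 nodes with one extra node attached to the third node from one end (E_7). A semisimple Lie algebra decomposes uniquely as the direct sum of simple ideals, one per connected component of its Dynkin diagram, so g ≅ A_2 ⊕ E_7 (dimension 8 + 133 = 141).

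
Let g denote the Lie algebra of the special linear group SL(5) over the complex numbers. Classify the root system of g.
A4

This is sl(5), which has dimension 5^2 - 1 = 24 and rank 5 - 1 = 4 (a Cartan subalgebra is the diagonal traceless matrices). In the classification of classical Lie algebras, the special linear algebra sl(n+1) has type A_n; here n = 4, so the Dynkin diagram is a chain of 4 nodes with single edges (A_4). Hence the type is A_4.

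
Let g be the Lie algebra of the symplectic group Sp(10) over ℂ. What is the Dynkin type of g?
C_5 (sp(10))

This is sp(10), which has dimension 10(10+1)/2 = 55 and rank 10/2 = 5. In the classification of classical Lie algebras, the symplectic algebra sp(2n) has type C_n; here n = 5, so the Dynkin diagram is a chain of 5 nodes with a double edge at one end; the terminal node there is the unique long simple root (C_5). Hence the type is C_5.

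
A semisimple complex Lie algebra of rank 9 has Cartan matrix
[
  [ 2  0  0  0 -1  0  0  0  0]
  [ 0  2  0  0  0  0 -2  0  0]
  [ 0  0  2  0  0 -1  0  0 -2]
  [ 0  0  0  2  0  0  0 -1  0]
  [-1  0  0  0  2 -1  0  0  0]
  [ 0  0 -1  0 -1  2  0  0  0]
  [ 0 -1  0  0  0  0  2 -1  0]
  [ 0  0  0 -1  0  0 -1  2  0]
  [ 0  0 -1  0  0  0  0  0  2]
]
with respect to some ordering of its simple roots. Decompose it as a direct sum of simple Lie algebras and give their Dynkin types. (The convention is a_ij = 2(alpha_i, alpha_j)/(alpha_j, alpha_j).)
B_5 + C_4

The diagram associated to this matrix has two connected components: the simple roots {alpha_1, alpha_3, alpha_5, alpha_6, alpha_9} form a chain of 5 nodes with a double edge at one end; the terminal node there is the unique short simple root (B_5), and {alpha_2, alpha_4, alpha_7, alpha_8} form a chain of 4 nodes with a double edge at one end; the terminal node there is the unique long simple root (C_4). A semisimple Lie algebra decomposes uniquely as the direct sum of simple ideals, one per connected component of its Dynkin diagram, so g ≅ B_5 ⊕ C_4 (dimension 55 + 36 = 91).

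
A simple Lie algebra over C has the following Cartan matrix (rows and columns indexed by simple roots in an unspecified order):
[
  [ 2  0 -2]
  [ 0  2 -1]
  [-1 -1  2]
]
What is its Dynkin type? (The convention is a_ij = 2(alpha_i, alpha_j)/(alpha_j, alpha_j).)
C_3 (sp(6))

The matrix has rank 3 with 2's on the diagonal. Reading the off-diagonal entries as Dynkin edges (a single edge where a_ij = a_ji = -1; a double or triple edge where a_ij * a_ji = 2 or 3), the diagram is a chain of 3 nodes with a double edge at one end; the terminal node there is the unique long simple root (C_3). One simple-root ordering that puts it in standard form is (alpha_2, alpha_3, alpha_1). So the algebra is type C_3, i.e. sp(6).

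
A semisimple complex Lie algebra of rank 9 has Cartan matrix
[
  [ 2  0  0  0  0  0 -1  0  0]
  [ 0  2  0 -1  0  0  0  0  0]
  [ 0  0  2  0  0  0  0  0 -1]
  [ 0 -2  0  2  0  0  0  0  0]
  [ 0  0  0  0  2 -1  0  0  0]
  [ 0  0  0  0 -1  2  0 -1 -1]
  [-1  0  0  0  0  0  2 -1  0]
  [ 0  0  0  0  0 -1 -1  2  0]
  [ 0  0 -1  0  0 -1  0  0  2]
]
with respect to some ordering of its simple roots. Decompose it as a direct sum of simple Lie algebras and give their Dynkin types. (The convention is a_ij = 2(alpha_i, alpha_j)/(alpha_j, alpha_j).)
The diagram associated to this matrix has two connected components: the simple roots {alpha_2, alpha_4} form a chain of 2 nodes with a double edge at one end; the terminal node there is the unique short simple root (B_2), and {alpha_1, alpha_3, alpha_5, alpha_6, alpha_7, alpha_8, alpha_9} form a chain of 6 nodes with one extra node attached to the third node from one end (E_7). A semisimple Lie algebra decomposes uniquely as the direct sum of simple ideals, one per connected component of its Dynkin diagram, so g ≅ B_2 ⊕ E_7 (dimension 10 + 133 = 143).

B_2 (so(5)) + E_7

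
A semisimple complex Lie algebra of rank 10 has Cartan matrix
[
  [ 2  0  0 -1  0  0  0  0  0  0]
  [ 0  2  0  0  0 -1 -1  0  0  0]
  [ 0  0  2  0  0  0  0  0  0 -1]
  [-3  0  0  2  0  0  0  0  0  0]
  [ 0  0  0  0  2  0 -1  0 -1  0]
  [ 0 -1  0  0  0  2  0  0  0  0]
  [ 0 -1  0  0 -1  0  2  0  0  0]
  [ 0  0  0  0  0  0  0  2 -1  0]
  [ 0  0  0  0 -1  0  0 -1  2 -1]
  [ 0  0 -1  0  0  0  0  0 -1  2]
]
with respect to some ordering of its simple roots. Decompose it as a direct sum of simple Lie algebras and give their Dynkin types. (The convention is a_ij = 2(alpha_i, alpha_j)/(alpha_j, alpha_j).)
The diagram associated to this matrix has two connected components: the simple roots {alpha_2, alpha_3, alpha_5, alpha_6, alpha_7, alpha_8, alpha_9, alpha_10} form a chain of 7 nodes with one extra node attached to the third node from one end (E_8), and {alpha_1, alpha_4} form two nodes joined by a triple edge (G_2). A semisimple Lie algebra decomposes uniquely as the direct sum of simple ideals, one per connected component of its Dynkin diagram, so g ≅ E_8 ⊕ G_2 (dimension 248 + 14 = 262).

E_8 + G_2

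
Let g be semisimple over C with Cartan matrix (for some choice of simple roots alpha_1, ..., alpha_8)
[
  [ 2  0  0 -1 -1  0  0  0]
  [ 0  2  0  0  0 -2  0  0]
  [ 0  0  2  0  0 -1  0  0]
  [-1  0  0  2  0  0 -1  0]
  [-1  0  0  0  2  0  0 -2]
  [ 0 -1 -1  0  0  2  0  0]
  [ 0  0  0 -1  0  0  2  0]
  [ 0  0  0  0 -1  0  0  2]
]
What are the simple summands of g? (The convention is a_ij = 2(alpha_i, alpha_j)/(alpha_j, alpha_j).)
The diagram associated to this matrix has two connected components: the simple roots {alpha_1, alpha_4, alpha_5, alpha_7, alpha_8} form a chain of 5 nodes with a double edge at one end; the terminal node there is the unique short simple root (B_5), and {alpha_2, alpha_3, alpha_6} form a chain of 3 nodes with a double edge at one end; the terminal node there is the unique long simple root (C_3). A semisimple Lie algebra decomposes uniquely as the direct sum of simple ideals, one per connected component of its Dynkin diagram, so g ≅ B_5 ⊕ C_3 (dimension 55 + 21 = 76).

B5 + C3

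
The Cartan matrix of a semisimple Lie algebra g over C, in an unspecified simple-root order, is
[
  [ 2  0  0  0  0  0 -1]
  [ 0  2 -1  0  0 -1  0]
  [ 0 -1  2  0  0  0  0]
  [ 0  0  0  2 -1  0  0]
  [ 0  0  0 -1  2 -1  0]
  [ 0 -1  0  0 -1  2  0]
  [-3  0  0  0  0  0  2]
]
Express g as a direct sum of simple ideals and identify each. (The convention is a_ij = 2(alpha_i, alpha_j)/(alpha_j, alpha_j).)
A_5 (sl(6)) + G_2

The diagram associated to this matrix has two connected components: the simple roots {alpha_2, alpha_3, alpha_4, alpha_5, alpha_6} form a chain of 5 nodes with single edges (A_5), and {alpha_1, alpha_7} form two nodes joined by a triple edge (G_2). A semisimple Lie algebra decomposes uniquely as the direct sum of simple ideals, one per connected component of its Dynkin diagram, so g ≅ A_5 ⊕ G_2 (dimension 35 + 14 = 49).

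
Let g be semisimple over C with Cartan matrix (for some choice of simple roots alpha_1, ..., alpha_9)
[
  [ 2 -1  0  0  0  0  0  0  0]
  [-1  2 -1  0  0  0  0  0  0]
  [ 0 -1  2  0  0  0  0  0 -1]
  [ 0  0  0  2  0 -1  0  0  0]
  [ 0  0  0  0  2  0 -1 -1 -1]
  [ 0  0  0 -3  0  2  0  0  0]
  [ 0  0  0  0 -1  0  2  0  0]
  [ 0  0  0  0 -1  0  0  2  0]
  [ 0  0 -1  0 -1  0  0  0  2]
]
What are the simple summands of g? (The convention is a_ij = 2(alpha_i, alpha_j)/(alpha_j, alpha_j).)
D7 ⊕ G2

The diagram associated to this matrix has two connected components: the simple roots {alpha_1, alpha_2, alpha_3, alpha_5, alpha_7, alpha_8, alpha_9} form a chain of 5 nodes with a fork of two nodes at one end (D_7), and {alpha_4, alpha_6} form two nodes joined by a triple edge (G_2). A semisimple Lie algebra decomposes uniquely as the direct sum of simple ideals, one per connected component of its Dynkin diagram, so g ≅ D_7 ⊕ G_2 (dimension 91 + 14 = 105).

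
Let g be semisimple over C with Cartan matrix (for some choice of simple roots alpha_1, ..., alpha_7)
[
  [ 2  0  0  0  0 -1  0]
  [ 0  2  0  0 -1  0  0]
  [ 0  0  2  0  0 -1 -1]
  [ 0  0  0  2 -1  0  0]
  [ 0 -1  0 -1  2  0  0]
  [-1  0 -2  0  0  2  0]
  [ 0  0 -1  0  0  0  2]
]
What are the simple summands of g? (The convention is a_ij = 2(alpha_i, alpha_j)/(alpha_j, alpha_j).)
The diagram associated to this matrix has two connected components: the simple roots {alpha_2, alpha_4, alpha_5} form a chain of 3 nodes with single edges (A_3), and {alpha_1, alpha_3, alpha_6, alpha_7} form a chain of 4 nodes with a double edge between the middle two (F_4). A semisimple Lie algebra decomposes uniquely as the direct sum of simple ideals, one per connected component of its Dynkin diagram, so g ≅ A_3 ⊕ F_4 (dimension 15 + 52 = 67).

A_3 (sl(4)) ⊕ F_4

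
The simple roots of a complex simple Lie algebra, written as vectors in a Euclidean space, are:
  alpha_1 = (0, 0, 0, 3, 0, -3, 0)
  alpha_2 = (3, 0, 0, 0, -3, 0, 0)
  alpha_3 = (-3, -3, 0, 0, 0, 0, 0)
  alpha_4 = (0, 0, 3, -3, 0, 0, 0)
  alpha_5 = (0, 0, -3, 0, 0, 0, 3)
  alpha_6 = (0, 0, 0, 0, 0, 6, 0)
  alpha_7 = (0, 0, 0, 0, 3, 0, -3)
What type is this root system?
C_7 (sp(14))

Compute the Cartan integers a_ij = 2(alpha_i, alpha_j)/(alpha_j, alpha_j); the resulting 7x7 Cartan matrix is
[[2, 0, 0, -1, 0, -1, 0], [0, 2, -1, 0, 0, 0, -1], [0, -1, 2, 0, 0, 0, 0], [-1, 0, 0, 2, -1, 0, 0], [0, 0, 0, -1, 2, 0, -1], [-2, 0, 0, 0, 0, 2, 0], [0, -1, 0, 0, -1, 0, 2]].
The roots have two lengths (squared-length ratio 2:1); the short ones are alpha_{1,2,3,4,5,7}. The associated Dynkin diagram is a chain of 7 nodes with a double edge at one end; the terminal node there is the unique long simple root (C_7), so the type is C_7 (the algebra sp(14)).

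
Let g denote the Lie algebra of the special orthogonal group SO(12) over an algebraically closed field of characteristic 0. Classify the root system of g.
D6

This is so(12) with 12 even, which has dimension 12(12-1)/2 = 66 and rank 12/2 = 6. In the classification of classical Lie algebras, the orthogonal algebra so(2n) in an even number of variables has type D_n; here n = 6, so the Dynkin diagram is a chain of 4 nodes with a fork of two nodes at one end (D_6). Hence the type is D_6.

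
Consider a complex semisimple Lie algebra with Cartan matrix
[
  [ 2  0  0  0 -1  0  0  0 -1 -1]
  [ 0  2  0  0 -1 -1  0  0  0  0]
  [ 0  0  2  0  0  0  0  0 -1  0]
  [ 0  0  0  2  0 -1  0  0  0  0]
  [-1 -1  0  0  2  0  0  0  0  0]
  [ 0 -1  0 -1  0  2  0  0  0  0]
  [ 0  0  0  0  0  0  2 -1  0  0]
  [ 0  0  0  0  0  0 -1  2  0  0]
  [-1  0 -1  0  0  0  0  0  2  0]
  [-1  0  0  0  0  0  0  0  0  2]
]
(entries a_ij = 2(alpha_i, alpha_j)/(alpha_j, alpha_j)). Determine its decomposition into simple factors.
type A_2 ⊕ type E_8

The diagram associated to this matrix has two connected components: the simple roots {alpha_7, alpha_8} form a chain of 2 nodes with single edges (A_2), and {alpha_1, alpha_2, alpha_3, alpha_4, alpha_5, alpha_6, alpha_9, alpha_10} form a chain of 7 nodes with one extra node attached to the third node from one end (E_8). A semisimple Lie algebra decomposes uniquely as the direct sum of simple ideals, one per connected component of its Dynkin diagram, so g ≅ A_2 ⊕ E_8 (dimension 8 + 248 = 256).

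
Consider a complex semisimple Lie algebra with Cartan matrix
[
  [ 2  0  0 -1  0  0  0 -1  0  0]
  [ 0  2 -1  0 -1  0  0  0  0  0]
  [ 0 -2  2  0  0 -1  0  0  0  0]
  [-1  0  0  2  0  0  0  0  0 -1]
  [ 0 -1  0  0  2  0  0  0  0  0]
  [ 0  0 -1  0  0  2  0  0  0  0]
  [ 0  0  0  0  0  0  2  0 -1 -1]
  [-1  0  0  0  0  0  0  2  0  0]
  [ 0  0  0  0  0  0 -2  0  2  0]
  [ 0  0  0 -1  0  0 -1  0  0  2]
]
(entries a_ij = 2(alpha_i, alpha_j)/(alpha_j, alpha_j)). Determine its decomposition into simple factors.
The diagram associated to this matrix has two connected components: the simple roots {alpha_1, alpha_4, alpha_7, alpha_8, alpha_9, alpha_10} form a chain of 6 nodes with a double edge at one end; the terminal node there is the unique long simple root (C_6), and {alpha_2, alpha_3, alpha_5, alpha_6} form a chain of 4 nodes with a double edge between the middle two (F_4). A semisimple Lie algebra decomposes uniquely as the direct sum of simple ideals, one per connected component of its Dynkin diagram, so g ≅ C_6 ⊕ F_4 (dimension 78 + 52 = 130).

C_6 (sp(12)) ⊕ F_4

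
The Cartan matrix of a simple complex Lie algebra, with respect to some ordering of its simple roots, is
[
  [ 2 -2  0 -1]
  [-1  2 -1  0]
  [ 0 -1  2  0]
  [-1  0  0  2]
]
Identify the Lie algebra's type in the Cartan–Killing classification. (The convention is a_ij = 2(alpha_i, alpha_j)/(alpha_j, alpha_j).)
The matrix has rank 4 with 2's on the diagonal. Reading the off-diagonal entries as Dynkin edges (a single edge where a_ij = a_ji = -1; a double or triple edge where a_ij * a_ji = 2 or 3), the diagram is a chain of 4 nodes with a double edge between the middle two (F_4). One simple-root ordering that puts it in standard form is (alpha_4, alpha_1, alpha_2, alpha_3). So the algebra is type F_4.

type F_4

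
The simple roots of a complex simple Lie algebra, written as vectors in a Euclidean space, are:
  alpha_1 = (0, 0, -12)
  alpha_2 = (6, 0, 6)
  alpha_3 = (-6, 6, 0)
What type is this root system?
Compute the Cartan integers a_ij = 2(alpha_i, alpha_j)/(alpha_j, alpha_j); the resulting 3x3 Cartan matrix is
[[2, -2, 0], [-1, 2, -1], [0, -1, 2]].
The roots have two lengths (squared-length ratio 2:1); the short ones are alpha_{2,3}. The associated Dynkin diagram is a chain of 3 nodes with a double edge at one end; the terminal node there is the unique long simple root (C_3), so the type is C_3 (the algebra sp(6)).

C3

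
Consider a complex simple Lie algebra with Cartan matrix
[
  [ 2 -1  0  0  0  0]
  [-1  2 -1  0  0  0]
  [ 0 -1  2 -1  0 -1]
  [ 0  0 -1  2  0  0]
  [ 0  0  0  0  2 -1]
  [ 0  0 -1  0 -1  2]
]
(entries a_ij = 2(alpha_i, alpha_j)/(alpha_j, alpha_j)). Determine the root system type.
E_6

The matrix has rank 6 with 2's on the diagonal. Reading the off-diagonal entries as Dynkin edges (a single edge where a_ij = a_ji = -1; a double or triple edge where a_ij * a_ji = 2 or 3), the diagram is a chain of 5 nodes with one extra node attached to the third node from one end (E_6). One simple-root ordering that puts it in standard form is (alpha_1, alpha_4, alpha_2, alpha_3, alpha_6, alpha_5). So the algebra is type E_6.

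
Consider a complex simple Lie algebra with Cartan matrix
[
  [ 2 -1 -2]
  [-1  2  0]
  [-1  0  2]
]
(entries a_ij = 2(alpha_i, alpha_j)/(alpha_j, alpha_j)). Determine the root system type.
type B_3

The matrix has rank 3 with 2's on the diagonal. Reading the off-diagonal entries as Dynkin edges (a single edge where a_ij = a_ji = -1; a double or triple edge where a_ij * a_ji = 2 or 3), the diagram is a chain of 3 nodes with a double edge at one end; the terminal node there is the unique short simple root (B_3). One simple-root ordering that puts it in standard form is (alpha_2, alpha_1, alpha_3). So the algebra is type B_3, i.e. so(7).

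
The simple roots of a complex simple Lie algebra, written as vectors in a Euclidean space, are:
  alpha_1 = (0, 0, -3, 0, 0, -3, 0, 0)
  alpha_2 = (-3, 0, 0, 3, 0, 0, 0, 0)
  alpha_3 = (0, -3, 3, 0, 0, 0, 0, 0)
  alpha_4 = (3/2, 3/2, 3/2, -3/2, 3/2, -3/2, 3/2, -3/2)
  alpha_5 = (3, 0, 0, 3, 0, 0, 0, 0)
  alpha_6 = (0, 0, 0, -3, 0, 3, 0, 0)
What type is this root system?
Compute the Cartan integers a_ij = 2(alpha_i, alpha_j)/(alpha_j, alpha_j); the resulting 6x6 Cartan matrix is
[[2, 0, -1, 0, 0, -1], [0, 2, 0, -1, 0, -1], [-1, 0, 2, 0, 0, 0], [0, -1, 0, 2, 0, 0], [0, 0, 0, 0, 2, -1], [-1, -1, 0, 0, -1, 2]].
All simple roots have the same length, so the diagram is simply laced. The associated Dynkin diagram is a chain of 5 nodes with one extra node attached to the third node from one end (E_6), so the type is E_6.

E_6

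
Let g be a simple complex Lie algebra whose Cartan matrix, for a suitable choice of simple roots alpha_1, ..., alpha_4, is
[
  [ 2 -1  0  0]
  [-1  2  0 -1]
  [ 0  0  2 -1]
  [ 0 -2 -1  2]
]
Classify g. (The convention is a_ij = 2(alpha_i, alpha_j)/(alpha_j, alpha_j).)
The matrix has rank 4 with 2's on the diagonal. Reading the off-diagonal entries as Dynkin edges (a single edge where a_ij = a_ji = -1; a double or triple edge where a_ij * a_ji = 2 or 3), the diagram is a chain of 4 nodes with a double edge between the middle two (F_4). One simple-root ordering that puts it in standard form is (alpha_3, alpha_4, alpha_2, alpha_1). So the algebra is type F_4.

type F_4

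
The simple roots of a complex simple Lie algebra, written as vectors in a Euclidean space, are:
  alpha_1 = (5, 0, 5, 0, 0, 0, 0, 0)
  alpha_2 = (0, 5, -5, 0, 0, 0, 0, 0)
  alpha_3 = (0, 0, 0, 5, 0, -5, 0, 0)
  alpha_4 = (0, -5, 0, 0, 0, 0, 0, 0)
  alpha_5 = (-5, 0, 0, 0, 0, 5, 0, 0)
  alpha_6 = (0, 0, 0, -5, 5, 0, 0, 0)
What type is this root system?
Compute the Cartan integers a_ij = 2(alpha_i, alpha_j)/(alpha_j, alpha_j); the resulting 6x6 Cartan matrix is
[[2, -1, 0, 0, -1, 0], [-1, 2, 0, -2, 0, 0], [0, 0, 2, 0, -1, -1], [0, -1, 0, 2, 0, 0], [-1, 0, -1, 0, 2, 0], [0, 0, -1, 0, 0, 2]].
The roots have two lengths (squared-length ratio 2:1); the short ones are alpha_{4}. The associated Dynkin diagram is a chain of 6 nodes with a double edge at one end; the terminal node there is the unique short simple root (B_6), so the type is B_6 (the algebra so(13)).

B_6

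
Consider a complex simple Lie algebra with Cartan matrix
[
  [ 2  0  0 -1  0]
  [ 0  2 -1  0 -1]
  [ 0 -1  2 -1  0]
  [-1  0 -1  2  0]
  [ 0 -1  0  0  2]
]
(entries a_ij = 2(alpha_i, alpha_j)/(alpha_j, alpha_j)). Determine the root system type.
A_5

The matrix has rank 5 with 2's on the diagonal. Reading the off-diagonal entries as Dynkin edges (a single edge where a_ij = a_ji = -1; a double or triple edge where a_ij * a_ji = 2 or 3), the diagram is a chain of 5 nodes with single edges (A_5). One simple-root ordering that puts it in standard form is (alpha_5, alpha_2, alpha_3, alpha_4, alpha_1). So the algebra is type A_5, i.e. sl(6).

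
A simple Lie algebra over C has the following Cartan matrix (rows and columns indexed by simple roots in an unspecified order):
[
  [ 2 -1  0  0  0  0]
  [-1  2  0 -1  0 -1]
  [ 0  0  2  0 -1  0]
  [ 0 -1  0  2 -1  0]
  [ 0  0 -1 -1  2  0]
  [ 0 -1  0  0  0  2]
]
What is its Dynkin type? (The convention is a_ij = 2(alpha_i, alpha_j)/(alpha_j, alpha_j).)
D_6

The matrix has rank 6 with 2's on the diagonal. Reading the off-diagonal entries as Dynkin edges (a single edge where a_ij = a_ji = -1; a double or triple edge where a_ij * a_ji = 2 or 3), the diagram is a chain of 4 nodes with a fork of two nodes at one end (D_6). One simple-root ordering that puts it in standard form is (alpha_3, alpha_5, alpha_4, alpha_2, alpha_6, alpha_1). So the algebra is type D_6, i.e. so(12).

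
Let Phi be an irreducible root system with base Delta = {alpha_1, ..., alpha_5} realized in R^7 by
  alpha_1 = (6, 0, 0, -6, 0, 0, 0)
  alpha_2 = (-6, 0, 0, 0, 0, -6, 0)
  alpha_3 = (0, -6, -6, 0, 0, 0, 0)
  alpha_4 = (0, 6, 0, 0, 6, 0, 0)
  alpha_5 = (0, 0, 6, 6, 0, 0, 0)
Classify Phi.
Compute the Cartan integers a_ij = 2(alpha_i, alpha_j)/(alpha_j, alpha_j); the resulting 5x5 Cartan matrix is
[[2, -1, 0, 0, -1], [-1, 2, 0, 0, 0], [0, 0, 2, -1, -1], [0, 0, -1, 2, 0], [-1, 0, -1, 0, 2]].
All simple roots have the same length, so the diagram is simply laced. The associated Dynkin diagram is a chain of 5 nodes with single edges (A_5), so the type is A_5 (the algebra sl(6)).

A_5 (sl(6))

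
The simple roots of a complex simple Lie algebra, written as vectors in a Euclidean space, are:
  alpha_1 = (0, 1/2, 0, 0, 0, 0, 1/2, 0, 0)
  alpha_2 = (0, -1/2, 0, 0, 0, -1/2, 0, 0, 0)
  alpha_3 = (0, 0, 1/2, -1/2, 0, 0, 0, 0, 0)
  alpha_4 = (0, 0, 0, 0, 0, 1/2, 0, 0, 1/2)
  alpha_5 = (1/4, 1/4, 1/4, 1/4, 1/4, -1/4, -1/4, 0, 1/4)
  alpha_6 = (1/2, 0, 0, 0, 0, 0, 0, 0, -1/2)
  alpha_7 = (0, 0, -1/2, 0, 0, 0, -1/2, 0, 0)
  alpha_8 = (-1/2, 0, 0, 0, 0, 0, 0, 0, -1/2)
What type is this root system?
Compute the Cartan integers a_ij = 2(alpha_i, alpha_j)/(alpha_j, alpha_j); the resulting 8x8 Cartan matrix is
[[2, -1, 0, 0, 0, 0, -1, 0], [-1, 2, 0, -1, 0, 0, 0, 0], [0, 0, 2, 0, 0, 0, -1, 0], [0, -1, 0, 2, 0, -1, 0, -1], [0, 0, 0, 0, 2, 0, 0, -1], [0, 0, 0, -1, 0, 2, 0, 0], [-1, 0, -1, 0, 0, 0, 2, 0], [0, 0, 0, -1, -1, 0, 0, 2]].
All simple roots have the same length, so the diagram is simply laced. The associated Dynkin diagram is a chain of 7 nodes with one extra node attached to the third node from one end (E_8), so the type is E_8.

E_8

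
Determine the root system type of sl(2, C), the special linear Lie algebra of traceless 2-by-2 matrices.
This is sl(2), which has dimension 2^2 - 1 = 3 and rank 2 - 1 = 1 (a Cartan subalgebra is the diagonal traceless matrices). In the classification of classical Lie algebras, the special linear algebra sl(n+1) has type A_n; here n = 1, so the Dynkin diagram is a chain of 1 nodes with single edges (A_1). Hence the type is A_1.

A1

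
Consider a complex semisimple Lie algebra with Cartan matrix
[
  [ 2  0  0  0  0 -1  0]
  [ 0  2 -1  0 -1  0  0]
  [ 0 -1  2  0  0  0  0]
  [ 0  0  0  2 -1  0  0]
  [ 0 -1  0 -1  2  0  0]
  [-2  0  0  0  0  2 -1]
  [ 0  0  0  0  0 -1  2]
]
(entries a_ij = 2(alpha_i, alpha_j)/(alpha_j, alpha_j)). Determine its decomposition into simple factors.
The diagram associated to this matrix has two connected components: the simple roots {alpha_2, alpha_3, alpha_4, alpha_5} form a chain of 4 nodes with single edges (A_4), and {alpha_1, alpha_6, alpha_7} form a chain of 3 nodes with a double edge at one end; the terminal node there is the unique short simple root (B_3). A semisimple Lie algebra decomposes uniquely as the direct sum of simple ideals, one per connected component of its Dynkin diagram, so g ≅ A_4 ⊕ B_3 (dimension 24 + 21 = 45).

A4 + B3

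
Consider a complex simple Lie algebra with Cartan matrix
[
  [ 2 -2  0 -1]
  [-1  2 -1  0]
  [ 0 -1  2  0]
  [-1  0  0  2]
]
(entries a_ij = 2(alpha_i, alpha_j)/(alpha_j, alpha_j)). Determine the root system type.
F_4

The matrix has rank 4 with 2's on the diagonal. Reading the off-diagonal entries as Dynkin edges (a single edge where a_ij = a_ji = -1; a double or triple edge where a_ij * a_ji = 2 or 3), the diagram is a chain of 4 nodes with a double edge between the middle two (F_4). One simple-root ordering that puts it in standard form is (alpha_4, alpha_1, alpha_2, alpha_3). So the algebra is type F_4.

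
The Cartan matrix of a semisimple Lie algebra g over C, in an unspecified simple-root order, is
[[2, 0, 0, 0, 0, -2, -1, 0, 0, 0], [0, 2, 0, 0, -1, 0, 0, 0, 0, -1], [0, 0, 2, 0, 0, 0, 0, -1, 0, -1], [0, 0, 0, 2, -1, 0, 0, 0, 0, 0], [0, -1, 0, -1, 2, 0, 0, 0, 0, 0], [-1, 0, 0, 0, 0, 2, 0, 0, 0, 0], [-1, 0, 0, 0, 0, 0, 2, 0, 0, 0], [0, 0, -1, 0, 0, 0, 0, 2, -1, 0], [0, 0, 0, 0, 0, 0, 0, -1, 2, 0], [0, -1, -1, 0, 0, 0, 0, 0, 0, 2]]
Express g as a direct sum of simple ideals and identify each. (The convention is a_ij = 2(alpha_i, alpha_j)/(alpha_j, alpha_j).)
The diagram associated to this matrix has two connected components: the simple roots {alpha_2, alpha_3, alpha_4, alpha_5, alpha_8, alpha_9, alpha_10} form a chain of 7 nodes with single edges (A_7), and {alpha_1, alpha_6, alpha_7} form a chain of 3 nodes with a double edge at one end; the terminal node there is the unique short simple root (B_3). A semisimple Lie algebra decomposes uniquely as the direct sum of simple ideals, one per connected component of its Dynkin diagram, so g ≅ A_7 ⊕ B_3 (dimension 63 + 21 = 84).

A_7 (sl(8)) ⊕ B_3 (so(7))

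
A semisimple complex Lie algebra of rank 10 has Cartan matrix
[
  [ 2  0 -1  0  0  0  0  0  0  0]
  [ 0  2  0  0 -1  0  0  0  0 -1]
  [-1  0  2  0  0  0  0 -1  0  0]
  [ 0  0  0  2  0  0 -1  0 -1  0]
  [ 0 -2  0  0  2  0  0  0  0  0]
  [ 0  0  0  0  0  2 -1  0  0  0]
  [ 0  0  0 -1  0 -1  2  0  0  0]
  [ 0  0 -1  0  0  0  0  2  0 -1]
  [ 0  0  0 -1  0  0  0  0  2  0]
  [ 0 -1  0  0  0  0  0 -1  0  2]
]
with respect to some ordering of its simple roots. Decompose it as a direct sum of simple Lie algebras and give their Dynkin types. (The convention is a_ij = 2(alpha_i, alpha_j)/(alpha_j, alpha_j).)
A_4 + C_6

The diagram associated to this matrix has two connected components: the simple roots {alpha_4, alpha_6, alpha_7, alpha_9} form a chain of 4 nodes with single edges (A_4), and {alpha_1, alpha_2, alpha_3, alpha_5, alpha_8, alpha_10} form a chain of 6 nodes with a double edge at one end; the terminal node there is the unique long simple root (C_6). A semisimple Lie algebra decomposes uniquely as the direct sum of simple ideals, one per connected component of its Dynkin diagram, so g ≅ A_4 ⊕ C_6 (dimension 24 + 78 = 102).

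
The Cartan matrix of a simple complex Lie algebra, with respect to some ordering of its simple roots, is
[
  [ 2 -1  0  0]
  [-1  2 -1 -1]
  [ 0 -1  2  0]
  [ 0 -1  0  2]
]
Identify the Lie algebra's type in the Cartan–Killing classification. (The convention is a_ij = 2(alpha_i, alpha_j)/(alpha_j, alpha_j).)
The matrix has rank 4 with 2's on the diagonal. Reading the off-diagonal entries as Dynkin edges (a single edge where a_ij = a_ji = -1; a double or triple edge where a_ij * a_ji = 2 or 3), the diagram is a chain of 2 nodes with a fork of two nodes at one end (D_4). One simple-root ordering that puts it in standard form is (alpha_3, alpha_2, alpha_4, alpha_1). So the algebra is type D_4, i.e. so(8).

D4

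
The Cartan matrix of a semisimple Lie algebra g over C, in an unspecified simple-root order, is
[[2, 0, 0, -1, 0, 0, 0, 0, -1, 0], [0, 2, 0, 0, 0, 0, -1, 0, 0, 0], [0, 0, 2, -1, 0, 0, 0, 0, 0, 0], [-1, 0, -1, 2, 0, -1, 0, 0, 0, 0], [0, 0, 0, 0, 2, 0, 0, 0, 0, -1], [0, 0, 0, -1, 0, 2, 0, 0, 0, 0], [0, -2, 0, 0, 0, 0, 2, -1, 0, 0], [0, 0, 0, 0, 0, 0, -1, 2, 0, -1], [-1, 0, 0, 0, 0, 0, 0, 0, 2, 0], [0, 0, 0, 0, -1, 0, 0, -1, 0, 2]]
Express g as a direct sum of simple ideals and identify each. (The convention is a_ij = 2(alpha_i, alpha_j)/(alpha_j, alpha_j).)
The diagram associated to this matrix has two connected components: the simple roots {alpha_2, alpha_5, alpha_7, alpha_8, alpha_10} form a chain of 5 nodes with a double edge at one end; the terminal node there is the unique short simple root (B_5), and {alpha_1, alpha_3, alpha_4, alpha_6, alpha_9} form a chain of 3 nodes with a fork of two nodes at one end (D_5). A semisimple Lie algebra decomposes uniquely as the direct sum of simple ideals, one per connected component of its Dynkin diagram, so g ≅ B_5 ⊕ D_5 (dimension 55 + 45 = 100).

type B_5 + type D_5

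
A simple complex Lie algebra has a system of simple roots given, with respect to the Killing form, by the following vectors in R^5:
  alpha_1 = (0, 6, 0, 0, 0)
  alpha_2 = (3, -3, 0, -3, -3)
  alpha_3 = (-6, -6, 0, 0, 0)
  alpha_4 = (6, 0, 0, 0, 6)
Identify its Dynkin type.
F_4

Compute the Cartan integers a_ij = 2(alpha_i, alpha_j)/(alpha_j, alpha_j); the resulting 4x4 Cartan matrix is
[[2, -1, -1, 0], [-1, 2, 0, 0], [-2, 0, 2, -1], [0, 0, -1, 2]].
The roots have two lengths (squared-length ratio 2:1); the short ones are alpha_{1,2}. The associated Dynkin diagram is a chain of 4 nodes with a double edge between the middle two (F_4), so the type is F_4.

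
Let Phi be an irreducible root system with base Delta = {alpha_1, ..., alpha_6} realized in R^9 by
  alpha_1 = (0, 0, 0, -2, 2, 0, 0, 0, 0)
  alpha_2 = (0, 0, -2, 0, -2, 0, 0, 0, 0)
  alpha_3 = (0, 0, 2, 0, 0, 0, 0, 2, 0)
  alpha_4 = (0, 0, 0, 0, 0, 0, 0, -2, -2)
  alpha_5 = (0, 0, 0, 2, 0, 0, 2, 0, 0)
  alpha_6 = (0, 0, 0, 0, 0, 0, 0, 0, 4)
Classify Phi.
Compute the Cartan integers a_ij = 2(alpha_i, alpha_j)/(alpha_j, alpha_j); the resulting 6x6 Cartan matrix is
[[2, -1, 0, 0, -1, 0], [-1, 2, -1, 0, 0, 0], [0, -1, 2, -1, 0, 0], [0, 0, -1, 2, 0, -1], [-1, 0, 0, 0, 2, 0], [0, 0, 0, -2, 0, 2]].
The roots have two lengths (squared-length ratio 2:1); the short ones are alpha_{1,2,3,4,5}. The associated Dynkin diagram is a chain of 6 nodes with a double edge at one end; the terminal node there is the unique long simple root (C_6), so the type is C_6 (the algebra sp(12)).

type C_6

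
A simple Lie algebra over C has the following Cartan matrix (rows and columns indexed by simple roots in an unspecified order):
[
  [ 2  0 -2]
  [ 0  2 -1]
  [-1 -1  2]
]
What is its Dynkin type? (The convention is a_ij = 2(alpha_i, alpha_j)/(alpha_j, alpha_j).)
The matrix has rank 3 with 2's on the diagonal. Reading the off-diagonal entries as Dynkin edges (a single edge where a_ij = a_ji = -1; a double or triple edge where a_ij * a_ji = 2 or 3), the diagram is a chain of 3 nodes with a double edge at one end; the terminal node there is the unique long simple root (C_3). One simple-root ordering that puts it in standard form is (alpha_2, alpha_3, alpha_1). So the algebra is type C_3, i.e. sp(6).

C3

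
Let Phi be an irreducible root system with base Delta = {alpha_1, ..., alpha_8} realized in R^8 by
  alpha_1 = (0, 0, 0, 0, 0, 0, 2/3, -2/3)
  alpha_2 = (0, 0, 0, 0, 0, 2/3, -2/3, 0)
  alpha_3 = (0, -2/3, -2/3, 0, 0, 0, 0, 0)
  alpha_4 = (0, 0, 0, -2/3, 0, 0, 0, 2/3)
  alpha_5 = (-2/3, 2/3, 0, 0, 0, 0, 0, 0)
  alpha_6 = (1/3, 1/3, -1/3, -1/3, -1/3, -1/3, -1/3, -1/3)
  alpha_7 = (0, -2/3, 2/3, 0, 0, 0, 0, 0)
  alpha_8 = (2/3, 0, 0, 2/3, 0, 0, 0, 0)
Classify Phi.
Compute the Cartan integers a_ij = 2(alpha_i, alpha_j)/(alpha_j, alpha_j); the resulting 8x8 Cartan matrix is
[[2, -1, 0, -1, 0, 0, 0, 0], [-1, 2, 0, 0, 0, 0, 0, 0], [0, 0, 2, 0, -1, 0, 0, 0], [-1, 0, 0, 2, 0, 0, 0, -1], [0, 0, -1, 0, 2, 0, -1, -1], [0, 0, 0, 0, 0, 2, -1, 0], [0, 0, 0, 0, -1, -1, 2, 0], [0, 0, 0, -1, -1, 0, 0, 2]].
All simple roots have the same length, so the diagram is simply laced. The associated Dynkin diagram is a chain of 7 nodes with one extra node attached to the third node from one end (E_8), so the type is E_8.

E_8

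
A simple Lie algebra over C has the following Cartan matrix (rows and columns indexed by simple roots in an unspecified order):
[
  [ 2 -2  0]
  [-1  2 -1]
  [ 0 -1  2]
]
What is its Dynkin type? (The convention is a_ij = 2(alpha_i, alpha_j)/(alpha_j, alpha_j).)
The matrix has rank 3 with 2's on the diagonal. Reading the off-diagonal entries as Dynkin edges (a single edge where a_ij = a_ji = -1; a double or triple edge where a_ij * a_ji = 2 or 3), the diagram is a chain of 3 nodes with a double edge at one end; the terminal node there is the unique long simple root (C_3). One simple-root ordering that puts it in standard form is (alpha_3, alpha_2, alpha_1). So the algebra is type C_3, i.e. sp(6).

C3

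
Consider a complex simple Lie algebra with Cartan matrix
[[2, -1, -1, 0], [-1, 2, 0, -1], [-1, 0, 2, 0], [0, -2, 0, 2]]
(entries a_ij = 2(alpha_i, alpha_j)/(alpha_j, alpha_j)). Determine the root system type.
type C_4

The matrix has rank 4 with 2's on the diagonal. Reading the off-diagonal entries as Dynkin edges (a single edge where a_ij = a_ji = -1; a double or triple edge where a_ij * a_ji = 2 or 3), the diagram is a chain of 4 nodes with a double edge at one end; the terminal node there is the unique long simple root (C_4). One simple-root ordering that puts it in standard form is (alpha_3, alpha_1, alpha_2, alpha_4). So the algebra is type C_4, i.e. sp(8).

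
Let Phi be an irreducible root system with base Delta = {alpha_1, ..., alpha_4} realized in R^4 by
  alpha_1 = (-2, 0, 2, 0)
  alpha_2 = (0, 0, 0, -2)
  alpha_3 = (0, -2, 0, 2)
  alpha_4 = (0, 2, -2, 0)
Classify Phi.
B_4

Compute the Cartan integers a_ij = 2(alpha_i, alpha_j)/(alpha_j, alpha_j); the resulting 4x4 Cartan matrix is
[[2, 0, 0, -1], [0, 2, -1, 0], [0, -2, 2, -1], [-1, 0, -1, 2]].
The roots have two lengths (squared-length ratio 2:1); the short ones are alpha_{2}. The associated Dynkin diagram is a chain of 4 nodes with a double edge at one end; the terminal node there is the unique short simple root (B_4), so the type is B_4 (the algebra so(9)).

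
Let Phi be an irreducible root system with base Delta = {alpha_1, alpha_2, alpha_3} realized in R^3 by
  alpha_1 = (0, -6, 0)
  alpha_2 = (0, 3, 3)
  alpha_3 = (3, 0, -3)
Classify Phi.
C_3

Compute the Cartan integers a_ij = 2(alpha_i, alpha_j)/(alpha_j, alpha_j); the resulting 3x3 Cartan matrix is
[[2, -2, 0], [-1, 2, -1], [0, -1, 2]].
The roots have two lengths (squared-length ratio 2:1); the short ones are alpha_{2,3}. The associated Dynkin diagram is a chain of 3 nodes with a double edge at one end; the terminal node there is the unique long simple root (C_3), so the type is C_3 (the algebra sp(6)).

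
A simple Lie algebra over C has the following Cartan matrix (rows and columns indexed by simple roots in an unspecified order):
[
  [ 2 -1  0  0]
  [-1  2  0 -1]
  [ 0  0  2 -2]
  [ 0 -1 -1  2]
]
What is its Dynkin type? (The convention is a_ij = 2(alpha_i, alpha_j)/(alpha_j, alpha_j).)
C4

The matrix has rank 4 with 2's on the diagonal. Reading the off-diagonal entries as Dynkin edges (a single edge where a_ij = a_ji = -1; a double or triple edge where a_ij * a_ji = 2 or 3), the diagram is a chain of 4 nodes with a double edge at one end; the terminal node there is the unique long simple root (C_4). One simple-root ordering that puts it in standard form is (alpha_1, alpha_2, alpha_4, alpha_3). So the algebra is type C_4, i.e. sp(8).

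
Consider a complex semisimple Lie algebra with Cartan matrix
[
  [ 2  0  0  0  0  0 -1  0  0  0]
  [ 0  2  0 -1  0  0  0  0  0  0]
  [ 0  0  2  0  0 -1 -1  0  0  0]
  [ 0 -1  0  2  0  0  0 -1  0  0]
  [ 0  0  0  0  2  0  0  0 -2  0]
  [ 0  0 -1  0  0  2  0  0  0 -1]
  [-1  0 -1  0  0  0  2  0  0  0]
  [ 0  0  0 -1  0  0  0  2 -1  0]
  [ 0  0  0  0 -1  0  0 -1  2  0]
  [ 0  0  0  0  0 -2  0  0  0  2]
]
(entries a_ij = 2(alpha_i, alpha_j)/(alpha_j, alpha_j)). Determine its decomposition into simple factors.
C_5 ⊕ C_5

The diagram associated to this matrix has two connected components: the simple roots {alpha_2, alpha_4, alpha_5, alpha_8, alpha_9} form a chain of 5 nodes with a double edge at one end; the terminal node there is the unique long simple root (C_5), and {alpha_1, alpha_3, alpha_6, alpha_7, alpha_10} form a chain of 5 nodes with a double edge at one end; the terminal node there is the unique long simple root (C_5). A semisimple Lie algebra decomposes uniquely as the direct sum of simple ideals, one per connected component of its Dynkin diagram, so g ≅ C_5 ⊕ C_5 (dimension 55 + 55 = 110).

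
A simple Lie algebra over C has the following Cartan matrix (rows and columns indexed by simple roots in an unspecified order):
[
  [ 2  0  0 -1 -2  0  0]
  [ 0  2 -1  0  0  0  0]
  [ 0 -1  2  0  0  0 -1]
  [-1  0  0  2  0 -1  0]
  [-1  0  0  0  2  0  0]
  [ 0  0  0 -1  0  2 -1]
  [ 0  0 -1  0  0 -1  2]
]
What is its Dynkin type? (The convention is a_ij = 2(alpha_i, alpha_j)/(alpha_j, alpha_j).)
The matrix has rank 7 with 2's on the diagonal. Reading the off-diagonal entries as Dynkin edges (a single edge where a_ij = a_ji = -1; a double or triple edge where a_ij * a_ji = 2 or 3), the diagram is a chain of 7 nodes with a double edge at one end; the terminal node there is the unique short simple root (B_7). One simple-root ordering that puts it in standard form is (alpha_2, alpha_3, alpha_7, alpha_6, alpha_4, alpha_1, alpha_5). So the algebra is type B_7, i.e. so(15).

B_7 (so(15))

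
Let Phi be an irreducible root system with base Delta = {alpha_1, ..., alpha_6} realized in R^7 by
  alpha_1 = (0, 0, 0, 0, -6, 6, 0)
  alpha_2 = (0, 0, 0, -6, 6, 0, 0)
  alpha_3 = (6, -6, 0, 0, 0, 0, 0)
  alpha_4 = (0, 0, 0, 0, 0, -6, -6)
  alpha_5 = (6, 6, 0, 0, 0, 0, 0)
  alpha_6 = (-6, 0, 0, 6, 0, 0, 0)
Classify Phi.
D_6

Compute the Cartan integers a_ij = 2(alpha_i, alpha_j)/(alpha_j, alpha_j); the resulting 6x6 Cartan matrix is
[[2, -1, 0, -1, 0, 0], [-1, 2, 0, 0, 0, -1], [0, 0, 2, 0, 0, -1], [-1, 0, 0, 2, 0, 0], [0, 0, 0, 0, 2, -1], [0, -1, -1, 0, -1, 2]].
All simple roots have the same length, so the diagram is simply laced. The associated Dynkin diagram is a chain of 4 nodes with a fork of two nodes at one end (D_6), so the type is D_6 (the algebra so(12)).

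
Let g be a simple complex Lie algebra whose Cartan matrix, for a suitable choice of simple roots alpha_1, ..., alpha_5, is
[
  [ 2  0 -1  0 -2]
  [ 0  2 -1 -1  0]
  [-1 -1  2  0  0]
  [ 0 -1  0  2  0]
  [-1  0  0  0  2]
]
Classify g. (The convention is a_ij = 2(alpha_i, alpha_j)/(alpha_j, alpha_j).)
B_5

The matrix has rank 5 with 2's on the diagonal. Reading the off-diagonal entries as Dynkin edges (a single edge where a_ij = a_ji = -1; a double or triple edge where a_ij * a_ji = 2 or 3), the diagram is a chain of 5 nodes with a double edge at one end; the terminal node there is the unique short simple root (B_5). One simple-root ordering that puts it in standard form is (alpha_4, alpha_2, alpha_3, alpha_1, alpha_5). So the algebra is type B_5, i.e. so(11).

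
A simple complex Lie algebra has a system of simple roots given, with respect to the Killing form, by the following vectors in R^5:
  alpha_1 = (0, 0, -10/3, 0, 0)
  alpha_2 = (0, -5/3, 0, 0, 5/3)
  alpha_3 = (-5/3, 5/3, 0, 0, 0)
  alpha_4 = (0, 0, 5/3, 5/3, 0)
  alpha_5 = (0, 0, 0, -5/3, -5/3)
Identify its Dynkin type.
C5

Compute the Cartan integers a_ij = 2(alpha_i, alpha_j)/(alpha_j, alpha_j); the resulting 5x5 Cartan matrix is
[[2, 0, 0, -2, 0], [0, 2, -1, 0, -1], [0, -1, 2, 0, 0], [-1, 0, 0, 2, -1], [0, -1, 0, -1, 2]].
The roots have two lengths (squared-length ratio 2:1); the short ones are alpha_{2,3,4,5}. The associated Dynkin diagram is a chain of 5 nodes with a double edge at one end; the terminal node there is the unique long simple root (C_5), so the type is C_5 (the algebra sp(10)).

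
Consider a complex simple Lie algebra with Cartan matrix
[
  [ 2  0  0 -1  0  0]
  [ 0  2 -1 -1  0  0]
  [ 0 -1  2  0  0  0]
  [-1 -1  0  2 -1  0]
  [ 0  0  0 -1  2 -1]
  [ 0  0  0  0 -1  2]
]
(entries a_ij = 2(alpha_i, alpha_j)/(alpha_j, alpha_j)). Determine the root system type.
E_6

The matrix has rank 6 with 2's on the diagonal. Reading the off-diagonal entries as Dynkin edges (a single edge where a_ij = a_ji = -1; a double or triple edge where a_ij * a_ji = 2 or 3), the diagram is a chain of 5 nodes with one extra node attached to the third node from one end (E_6). One simple-root ordering that puts it in standard form is (alpha_3, alpha_1, alpha_2, alpha_4, alpha_5, alpha_6). So the algebra is type E_6.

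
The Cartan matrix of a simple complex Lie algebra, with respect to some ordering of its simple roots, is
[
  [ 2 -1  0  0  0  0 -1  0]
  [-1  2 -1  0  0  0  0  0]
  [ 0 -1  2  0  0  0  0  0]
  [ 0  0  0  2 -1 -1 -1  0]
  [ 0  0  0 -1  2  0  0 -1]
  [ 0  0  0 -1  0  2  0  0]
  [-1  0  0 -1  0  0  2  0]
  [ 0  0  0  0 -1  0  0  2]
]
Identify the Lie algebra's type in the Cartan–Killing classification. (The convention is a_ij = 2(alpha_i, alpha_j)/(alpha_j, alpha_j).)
The matrix has rank 8 with 2's on the diagonal. Reading the off-diagonal entries as Dynkin edges (a single edge where a_ij = a_ji = -1; a double or triple edge where a_ij * a_ji = 2 or 3), the diagram is a chain of 7 nodes with one extra node attached to the third node from one end (E_8). One simple-root ordering that puts it in standard form is (alpha_8, alpha_6, alpha_5, alpha_4, alpha_7, alpha_1, alpha_2, alpha_3). So the algebra is type E_8.

E8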